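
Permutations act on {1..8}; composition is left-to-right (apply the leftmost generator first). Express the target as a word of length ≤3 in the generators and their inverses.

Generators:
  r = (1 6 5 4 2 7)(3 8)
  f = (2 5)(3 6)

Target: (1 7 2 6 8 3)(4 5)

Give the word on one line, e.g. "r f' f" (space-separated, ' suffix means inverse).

  after f': (2 5)(3 6)
  after r': (1 7 2 6 8 3)(4 5)

f' r'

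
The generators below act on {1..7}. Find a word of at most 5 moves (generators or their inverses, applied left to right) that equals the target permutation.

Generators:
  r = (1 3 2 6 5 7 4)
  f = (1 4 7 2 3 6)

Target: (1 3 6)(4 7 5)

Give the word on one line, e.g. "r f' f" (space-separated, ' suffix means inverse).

  after f: (1 4 7 2 3 6)
  after f: (1 7 3)(2 6 4)
  after f: (1 2)(3 4)(6 7)
  after r: (1 6 4 2 3)(5 7)
  after f': (1 3 6)(4 7 5)

f f f r f'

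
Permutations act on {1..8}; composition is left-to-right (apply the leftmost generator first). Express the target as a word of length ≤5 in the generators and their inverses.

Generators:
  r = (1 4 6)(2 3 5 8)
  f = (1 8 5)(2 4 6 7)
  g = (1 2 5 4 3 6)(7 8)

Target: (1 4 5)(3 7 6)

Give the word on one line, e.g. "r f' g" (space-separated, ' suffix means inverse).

g' g' f' g r'

  after g': (1 6 3 4 5 2)(7 8)
  after g': (1 3 5)(2 6 4)
  after f': (1 3 8)(2 4 7 6)
  after g: (1 6 5 4 8 2 3 7)
  after r': (1 4 5)(3 7 6)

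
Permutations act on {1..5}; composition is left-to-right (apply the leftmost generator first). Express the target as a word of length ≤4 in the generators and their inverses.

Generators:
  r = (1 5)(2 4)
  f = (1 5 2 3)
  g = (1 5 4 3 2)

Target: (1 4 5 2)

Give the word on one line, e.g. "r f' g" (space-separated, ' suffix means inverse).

  after f': (1 3 2 5)
  after g': (1 4 5 2)

f' g'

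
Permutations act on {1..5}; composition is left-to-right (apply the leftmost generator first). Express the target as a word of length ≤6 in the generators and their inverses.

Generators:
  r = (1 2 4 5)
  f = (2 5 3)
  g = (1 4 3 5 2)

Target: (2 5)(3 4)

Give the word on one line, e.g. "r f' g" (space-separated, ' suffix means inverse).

r f' f' r

  after r: (1 2 4 5)
  after f': (1 3 5)(2 4)
  after f': (1 5)(2 4 3)
  after r: (2 5)(3 4)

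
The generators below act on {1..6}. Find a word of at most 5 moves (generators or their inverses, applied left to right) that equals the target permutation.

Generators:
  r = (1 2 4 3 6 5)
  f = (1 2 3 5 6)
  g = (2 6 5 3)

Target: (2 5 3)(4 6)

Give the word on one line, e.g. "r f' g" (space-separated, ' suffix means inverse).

  after g': (2 3 5 6)
  after f: (1 2 5)(3 6)
  after r': (2 6 4)
  after g: (2 5 3)(4 6)

g' f r' g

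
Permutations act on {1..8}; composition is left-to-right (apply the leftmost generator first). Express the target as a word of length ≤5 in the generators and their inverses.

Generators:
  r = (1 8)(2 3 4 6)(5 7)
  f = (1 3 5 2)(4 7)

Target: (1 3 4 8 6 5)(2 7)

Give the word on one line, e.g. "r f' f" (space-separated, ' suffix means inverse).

  after f: (1 3 5 2)(4 7)
  after f: (1 5)(2 3)
  after r': (1 7 5 8)(3 6 4)
  after f': (1 4)(2 5 8)(3 6 7)
  after r': (1 3 4 8 6 5)(2 7)

f f r' f' r'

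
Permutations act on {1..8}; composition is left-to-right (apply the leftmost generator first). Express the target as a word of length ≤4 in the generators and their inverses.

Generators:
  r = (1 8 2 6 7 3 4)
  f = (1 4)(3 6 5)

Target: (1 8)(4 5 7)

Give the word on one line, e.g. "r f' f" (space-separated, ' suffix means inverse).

r' f' r

  after r': (1 4 3 7 6 2 8)
  after f': (2 8 4 5 6)(3 7)
  after r: (1 8)(4 5 7)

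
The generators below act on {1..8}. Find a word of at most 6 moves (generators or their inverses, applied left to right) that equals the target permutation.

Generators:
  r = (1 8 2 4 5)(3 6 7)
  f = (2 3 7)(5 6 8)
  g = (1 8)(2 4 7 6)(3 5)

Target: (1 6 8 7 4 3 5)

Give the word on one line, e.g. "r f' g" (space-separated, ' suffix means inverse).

  after g': (1 8)(2 6 7 4)(3 5)
  after g': (2 7)(4 6)
  after r: (1 8 2 3 6 5)(4 7)
  after f': (1 6 8 7 4 3 5)

g' g' r f'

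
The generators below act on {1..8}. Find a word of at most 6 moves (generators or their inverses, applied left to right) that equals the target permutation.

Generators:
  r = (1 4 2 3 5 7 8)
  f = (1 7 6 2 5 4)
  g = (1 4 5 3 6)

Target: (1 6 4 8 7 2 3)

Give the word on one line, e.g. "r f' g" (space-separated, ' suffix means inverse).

g' f g' f' r'

  after g': (1 6 3 5 4)
  after f: (1 2 5)(3 4 7 6)
  after g': (1 2 4 7 3)(5 6)
  after f': (1 6 2 5 7 3 4)
  after r': (1 6 4 8 7 2 3)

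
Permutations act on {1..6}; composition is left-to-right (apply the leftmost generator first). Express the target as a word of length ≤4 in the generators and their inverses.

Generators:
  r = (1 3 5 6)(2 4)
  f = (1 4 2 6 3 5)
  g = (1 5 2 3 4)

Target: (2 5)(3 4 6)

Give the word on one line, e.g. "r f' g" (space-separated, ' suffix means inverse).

  after r: (1 3 5 6)(2 4)
  after f: (1 5 3)(4 6)
  after g': (2 5)(3 4 6)

r f g'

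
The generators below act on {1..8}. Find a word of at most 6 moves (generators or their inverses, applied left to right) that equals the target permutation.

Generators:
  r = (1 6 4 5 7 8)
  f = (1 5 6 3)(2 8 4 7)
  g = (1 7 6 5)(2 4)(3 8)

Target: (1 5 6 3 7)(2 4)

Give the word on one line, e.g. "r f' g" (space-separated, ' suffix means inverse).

  after f': (1 3 6 5)(2 7 4 8)
  after r': (1 3)(2 5 8)(4 7 6)
  after f': (1 6 8 7 5 2)
  after g': (1 7 6 3 8)(2 5 4)
  after r': (1 5 6 3 7)(2 4)

f' r' f' g' r'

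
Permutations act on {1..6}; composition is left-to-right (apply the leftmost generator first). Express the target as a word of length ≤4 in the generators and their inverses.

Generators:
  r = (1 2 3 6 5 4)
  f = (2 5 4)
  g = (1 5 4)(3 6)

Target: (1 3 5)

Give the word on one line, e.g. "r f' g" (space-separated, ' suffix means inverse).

  after f': (2 4 5)
  after g: (1 5 2)(3 6)
  after f': (1 2)(3 6)(4 5)
  after r: (1 3 5)

f' g f' r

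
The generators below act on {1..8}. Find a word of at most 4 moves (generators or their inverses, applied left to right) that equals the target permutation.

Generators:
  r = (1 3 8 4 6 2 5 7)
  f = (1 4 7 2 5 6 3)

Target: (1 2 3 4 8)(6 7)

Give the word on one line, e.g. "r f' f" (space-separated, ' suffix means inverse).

  after r': (1 7 5 2 6 4 8 3)
  after f: (1 2 3 4 8)(6 7)

r' f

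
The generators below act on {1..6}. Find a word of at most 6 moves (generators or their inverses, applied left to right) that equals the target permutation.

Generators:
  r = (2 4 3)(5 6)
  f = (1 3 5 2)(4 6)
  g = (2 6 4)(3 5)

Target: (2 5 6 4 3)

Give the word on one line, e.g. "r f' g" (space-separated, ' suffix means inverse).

g f f g' f'

  after g: (2 6 4)(3 5)
  after f: (1 3 2 4)
  after f: (1 5 2 6 4 3)
  after g': (1 3)(4 5)
  after f': (2 5 6 4 3)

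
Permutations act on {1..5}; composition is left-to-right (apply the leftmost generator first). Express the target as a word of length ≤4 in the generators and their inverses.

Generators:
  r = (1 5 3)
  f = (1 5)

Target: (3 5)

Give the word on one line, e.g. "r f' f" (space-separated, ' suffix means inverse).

  after f: (1 5)
  after r': (3 5)

f r'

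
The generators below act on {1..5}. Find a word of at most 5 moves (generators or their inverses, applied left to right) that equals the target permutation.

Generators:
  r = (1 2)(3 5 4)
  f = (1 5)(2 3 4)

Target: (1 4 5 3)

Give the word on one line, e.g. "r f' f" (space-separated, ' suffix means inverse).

f r' f

  after f: (1 5)(2 3 4)
  after r': (1 3 5 2 4)
  after f: (1 4 5 3)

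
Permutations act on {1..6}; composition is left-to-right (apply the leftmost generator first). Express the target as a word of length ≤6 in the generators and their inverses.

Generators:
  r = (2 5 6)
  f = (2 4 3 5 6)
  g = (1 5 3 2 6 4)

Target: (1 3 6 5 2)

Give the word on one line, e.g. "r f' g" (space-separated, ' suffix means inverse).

g f r g'

  after g: (1 5 3 2 6 4)
  after f: (1 6 3 4)
  after r: (1 2 5 6 3 4)
  after g': (1 3 6 5 2)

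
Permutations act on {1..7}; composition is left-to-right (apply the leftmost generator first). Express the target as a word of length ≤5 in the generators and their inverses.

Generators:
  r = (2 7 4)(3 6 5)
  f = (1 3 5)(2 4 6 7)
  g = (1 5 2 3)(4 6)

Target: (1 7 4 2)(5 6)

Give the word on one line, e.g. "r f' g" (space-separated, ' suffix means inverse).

r f' r' f' r'

  after r: (2 7 4)(3 6 5)
  after f': (1 5)(2 6 3 4 7)
  after r': (1 6 5)(2 3 7 4)
  after f': (1 4 7 2)(3 6)
  after r': (1 7 4 2)(5 6)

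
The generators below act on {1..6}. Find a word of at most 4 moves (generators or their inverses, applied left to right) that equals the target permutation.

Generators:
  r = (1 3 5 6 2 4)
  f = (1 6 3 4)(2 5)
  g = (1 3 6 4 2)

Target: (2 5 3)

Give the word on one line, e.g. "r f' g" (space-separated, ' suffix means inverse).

  after f': (1 4 3 6)(2 5)
  after g: (1 2 5)(3 4 6)
  after g: (2 5 3)

f' g g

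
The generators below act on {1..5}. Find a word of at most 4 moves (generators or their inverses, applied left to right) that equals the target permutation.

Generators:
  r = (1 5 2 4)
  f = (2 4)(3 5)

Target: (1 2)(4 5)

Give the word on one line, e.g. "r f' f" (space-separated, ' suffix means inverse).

r' r'

  after r': (1 4 2 5)
  after r': (1 2)(4 5)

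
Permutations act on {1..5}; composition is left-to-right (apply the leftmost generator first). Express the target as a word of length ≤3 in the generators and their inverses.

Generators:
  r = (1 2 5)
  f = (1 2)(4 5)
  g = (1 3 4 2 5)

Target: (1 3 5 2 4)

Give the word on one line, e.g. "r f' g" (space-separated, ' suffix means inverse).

r g' g'

  after r: (1 2 5)
  after g': (1 4 3)
  after g': (1 3 5 2 4)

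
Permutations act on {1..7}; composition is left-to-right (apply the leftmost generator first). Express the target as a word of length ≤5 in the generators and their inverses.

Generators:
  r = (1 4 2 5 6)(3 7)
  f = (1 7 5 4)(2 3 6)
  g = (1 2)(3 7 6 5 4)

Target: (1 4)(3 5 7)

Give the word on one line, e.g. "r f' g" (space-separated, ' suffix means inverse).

f f g' f' g'

  after f: (1 7 5 4)(2 3 6)
  after f: (1 5)(2 6 3)(4 7)
  after g': (1 6 4 3)(2 7 5)
  after f': (1 3 4 2)(5 6)
  after g': (1 4)(3 5 7)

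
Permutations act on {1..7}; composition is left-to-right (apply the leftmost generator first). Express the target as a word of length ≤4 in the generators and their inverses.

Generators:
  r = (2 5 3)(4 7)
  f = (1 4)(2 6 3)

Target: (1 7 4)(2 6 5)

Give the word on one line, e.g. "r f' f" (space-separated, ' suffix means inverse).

r' f r' f'

  after r': (2 3 5)(4 7)
  after f: (1 4 7)(3 5 6)
  after r': (1 7)(2 3)(5 6)
  after f': (1 7 4)(2 6 5)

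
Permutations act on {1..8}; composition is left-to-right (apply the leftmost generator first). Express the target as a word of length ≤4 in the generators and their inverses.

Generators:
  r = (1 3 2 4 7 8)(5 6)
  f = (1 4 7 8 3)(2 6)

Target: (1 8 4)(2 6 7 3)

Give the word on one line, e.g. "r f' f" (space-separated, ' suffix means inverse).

f r r

  after f: (1 4 7 8 3)(2 6)
  after r: (1 7)(2 5 6 4 8)
  after r: (1 8 4)(2 6 7 3)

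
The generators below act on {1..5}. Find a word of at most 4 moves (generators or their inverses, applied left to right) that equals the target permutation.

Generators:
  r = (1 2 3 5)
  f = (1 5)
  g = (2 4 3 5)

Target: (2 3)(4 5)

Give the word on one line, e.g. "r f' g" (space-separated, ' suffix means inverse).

  after g': (2 5 3 4)
  after g': (2 3)(4 5)
  after f': (1 5 4)(2 3)
  after f': (2 3)(4 5)

g' g' f' f'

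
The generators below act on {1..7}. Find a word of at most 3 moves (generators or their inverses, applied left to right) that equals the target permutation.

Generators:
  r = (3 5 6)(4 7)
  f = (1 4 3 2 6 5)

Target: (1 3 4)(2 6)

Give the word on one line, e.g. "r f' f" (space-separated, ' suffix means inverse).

  after f': (1 5 6 2 3 4)
  after r: (1 6 2 5 3 7 4)
  after r: (1 3 4)(2 6)

f' r r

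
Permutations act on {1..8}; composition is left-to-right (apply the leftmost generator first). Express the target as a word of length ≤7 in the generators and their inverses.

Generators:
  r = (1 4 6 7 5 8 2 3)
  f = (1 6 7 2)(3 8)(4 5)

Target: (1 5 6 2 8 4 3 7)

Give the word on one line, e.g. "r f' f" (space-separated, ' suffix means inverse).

f' r' f' f' r'

  after f': (1 2 7 6)(3 8)(4 5)
  after r': (1 8 2 6 3 5)(4 7)
  after f': (1 3 4 6 8 7 5 2)
  after f': (1 8 6 3 5 7 4)
  after r': (1 5 6 2 8 4 3 7)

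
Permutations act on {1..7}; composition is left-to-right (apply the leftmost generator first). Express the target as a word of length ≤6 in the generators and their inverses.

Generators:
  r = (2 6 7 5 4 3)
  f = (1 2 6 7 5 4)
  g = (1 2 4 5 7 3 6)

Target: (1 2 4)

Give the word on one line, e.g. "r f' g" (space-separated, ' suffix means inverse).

f g f g

  after f: (1 2 6 7 5 4)
  after g: (1 4 2)(3 6)
  after f: (3 7 5 4 6)
  after g: (1 2 4)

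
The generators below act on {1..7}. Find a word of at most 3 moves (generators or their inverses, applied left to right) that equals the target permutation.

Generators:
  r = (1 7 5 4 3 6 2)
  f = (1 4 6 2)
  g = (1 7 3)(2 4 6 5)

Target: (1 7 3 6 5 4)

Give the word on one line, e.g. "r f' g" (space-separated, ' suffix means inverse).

  after g: (1 7 3)(2 4 6 5)
  after f: (1 7 3 4 2 6 5)
  after f: (1 7 3 6 5 4)

g f f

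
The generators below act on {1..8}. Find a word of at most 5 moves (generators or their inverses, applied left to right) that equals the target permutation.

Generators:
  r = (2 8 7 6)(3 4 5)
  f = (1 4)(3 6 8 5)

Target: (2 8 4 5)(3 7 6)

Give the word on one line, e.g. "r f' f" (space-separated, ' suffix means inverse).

f f r

  after f: (1 4)(3 6 8 5)
  after f: (3 8)(5 6)
  after r: (2 8 4 5)(3 7 6)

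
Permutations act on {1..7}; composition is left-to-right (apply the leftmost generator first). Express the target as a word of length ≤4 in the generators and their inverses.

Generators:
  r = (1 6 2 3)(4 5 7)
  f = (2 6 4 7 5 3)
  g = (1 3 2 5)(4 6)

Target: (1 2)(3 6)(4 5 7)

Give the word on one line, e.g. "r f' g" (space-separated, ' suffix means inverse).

r' r'

  after r': (1 3 2 6)(4 7 5)
  after r': (1 2)(3 6)(4 5 7)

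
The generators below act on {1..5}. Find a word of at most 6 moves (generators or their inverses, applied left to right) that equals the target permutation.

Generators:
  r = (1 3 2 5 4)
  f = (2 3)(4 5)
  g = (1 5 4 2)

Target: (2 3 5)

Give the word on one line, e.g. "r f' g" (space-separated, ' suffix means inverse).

r' g r' g' r'

  after r': (1 4 5 2 3)
  after g: (1 2 3 5)
  after r': (1 3 2)(4 5)
  after g': (1 3 4)
  after r': (2 3 5)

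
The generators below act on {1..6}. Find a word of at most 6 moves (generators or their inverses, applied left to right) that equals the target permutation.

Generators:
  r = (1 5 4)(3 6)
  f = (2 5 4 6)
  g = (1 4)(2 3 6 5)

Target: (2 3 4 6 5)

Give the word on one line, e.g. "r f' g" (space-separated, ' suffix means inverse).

  after g: (1 4)(2 3 6 5)
  after f': (1 5 6 2 3 4)
  after r: (1 4 5 3)(2 6)
  after g': (2 3 4 6 5)

g f' r g'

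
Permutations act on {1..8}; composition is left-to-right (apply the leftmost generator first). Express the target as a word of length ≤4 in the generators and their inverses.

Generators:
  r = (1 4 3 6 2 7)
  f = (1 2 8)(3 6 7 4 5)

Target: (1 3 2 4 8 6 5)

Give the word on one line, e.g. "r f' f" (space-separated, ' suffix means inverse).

  after r': (1 7 2 6 3 4)
  after f': (1 6 5 4 8 2 3 7)
  after r': (1 3 2 4 8 6 5)

r' f' r'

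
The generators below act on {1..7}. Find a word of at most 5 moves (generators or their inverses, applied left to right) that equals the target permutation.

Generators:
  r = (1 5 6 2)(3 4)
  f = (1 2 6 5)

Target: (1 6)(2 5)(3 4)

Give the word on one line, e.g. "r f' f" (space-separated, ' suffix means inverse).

f' r' f f

  after f': (1 5 6 2)
  after r': (3 4)
  after f: (1 2 6 5)(3 4)
  after f: (1 6)(2 5)(3 4)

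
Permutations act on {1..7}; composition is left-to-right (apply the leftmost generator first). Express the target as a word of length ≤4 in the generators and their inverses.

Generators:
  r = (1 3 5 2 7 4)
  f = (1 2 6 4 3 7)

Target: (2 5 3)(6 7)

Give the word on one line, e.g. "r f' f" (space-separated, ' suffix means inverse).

r f' r

  after r: (1 3 5 2 7 4)
  after f': (1 4 7 6 2 3 5)
  after r: (2 5 3)(6 7)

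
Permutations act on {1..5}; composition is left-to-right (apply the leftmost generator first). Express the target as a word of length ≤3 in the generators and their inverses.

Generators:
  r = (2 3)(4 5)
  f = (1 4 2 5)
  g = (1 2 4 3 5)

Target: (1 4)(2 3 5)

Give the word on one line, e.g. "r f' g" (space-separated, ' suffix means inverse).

r f

  after r: (2 3)(4 5)
  after f: (1 4)(2 3 5)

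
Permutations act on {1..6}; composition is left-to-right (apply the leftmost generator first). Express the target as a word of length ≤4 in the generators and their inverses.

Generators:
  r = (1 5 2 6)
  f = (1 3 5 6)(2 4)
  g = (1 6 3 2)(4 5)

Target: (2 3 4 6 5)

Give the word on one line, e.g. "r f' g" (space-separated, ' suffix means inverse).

  after g: (1 6 3 2)(4 5)
  after f: (2 3 4 6 5)

g f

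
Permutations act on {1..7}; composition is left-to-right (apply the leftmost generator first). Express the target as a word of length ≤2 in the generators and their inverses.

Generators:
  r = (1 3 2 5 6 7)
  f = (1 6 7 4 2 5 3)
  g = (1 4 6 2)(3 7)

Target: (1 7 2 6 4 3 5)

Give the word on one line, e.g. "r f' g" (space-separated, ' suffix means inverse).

f' g

  after f': (1 3 5 2 4 7 6)
  after g: (1 7 2 6 4 3 5)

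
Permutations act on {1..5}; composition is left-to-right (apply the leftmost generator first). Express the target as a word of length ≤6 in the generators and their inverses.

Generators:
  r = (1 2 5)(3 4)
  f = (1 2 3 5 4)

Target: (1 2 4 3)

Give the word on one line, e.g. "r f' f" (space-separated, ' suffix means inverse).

f' r' f r r

  after f': (1 4 5 3 2)
  after r': (1 3)(2 5 4)
  after f: (1 5)(2 4 3)
  after r: (2 3 5)
  after r: (1 2 4 3)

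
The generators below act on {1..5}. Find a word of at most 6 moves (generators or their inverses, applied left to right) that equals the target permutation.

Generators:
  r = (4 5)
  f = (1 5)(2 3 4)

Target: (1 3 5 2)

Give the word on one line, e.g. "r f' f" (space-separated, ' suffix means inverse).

f r' f r f

  after f: (1 5)(2 3 4)
  after r': (1 4 2 3 5)
  after f: (1 2 4 3)
  after r: (1 2 5 4 3)
  after f: (1 3 5 2)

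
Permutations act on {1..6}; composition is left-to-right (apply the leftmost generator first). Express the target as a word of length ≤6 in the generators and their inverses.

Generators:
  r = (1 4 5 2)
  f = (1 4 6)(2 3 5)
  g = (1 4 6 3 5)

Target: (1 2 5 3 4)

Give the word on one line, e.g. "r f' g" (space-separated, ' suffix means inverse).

  after r: (1 4 5 2)
  after f': (2 6 4 3)
  after r': (1 2 6)(3 5 4)
  after g: (1 2 3)(4 5 6)
  after g: (1 2 5 3 4)

r f' r' g g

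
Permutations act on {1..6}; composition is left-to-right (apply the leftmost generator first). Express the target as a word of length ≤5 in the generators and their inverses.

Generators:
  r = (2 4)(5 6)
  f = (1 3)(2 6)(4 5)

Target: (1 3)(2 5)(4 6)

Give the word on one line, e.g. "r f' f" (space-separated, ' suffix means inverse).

r' f r' r'

  after r': (2 4)(5 6)
  after f: (1 3)(2 5)(4 6)
  after r': (1 3)(2 6)(4 5)
  after r': (1 3)(2 5)(4 6)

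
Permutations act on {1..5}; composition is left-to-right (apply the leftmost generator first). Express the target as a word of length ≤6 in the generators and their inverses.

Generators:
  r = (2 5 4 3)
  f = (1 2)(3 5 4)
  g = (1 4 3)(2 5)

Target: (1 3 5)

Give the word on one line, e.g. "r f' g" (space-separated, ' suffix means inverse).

r' r' r' g'

  after r': (2 3 4 5)
  after r': (2 4)(3 5)
  after r': (2 5 4 3)
  after g': (1 3 5)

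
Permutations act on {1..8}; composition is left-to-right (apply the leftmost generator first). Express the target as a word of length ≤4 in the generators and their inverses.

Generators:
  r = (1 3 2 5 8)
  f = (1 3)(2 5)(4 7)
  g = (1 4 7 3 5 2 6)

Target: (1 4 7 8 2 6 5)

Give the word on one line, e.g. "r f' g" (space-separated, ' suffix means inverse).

  after g: (1 4 7 3 5 2 6)
  after r': (1 4 7)(2 6 8 5 3)
  after r': (1 4 7 8 2 6 5)

g r' r'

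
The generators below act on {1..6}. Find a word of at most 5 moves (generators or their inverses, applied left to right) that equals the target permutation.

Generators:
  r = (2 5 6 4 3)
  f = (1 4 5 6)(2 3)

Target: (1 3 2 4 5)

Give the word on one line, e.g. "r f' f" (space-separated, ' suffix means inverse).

r f r

  after r: (2 5 6 4 3)
  after f: (1 4 2 6 5)
  after r: (1 3 2 4 5)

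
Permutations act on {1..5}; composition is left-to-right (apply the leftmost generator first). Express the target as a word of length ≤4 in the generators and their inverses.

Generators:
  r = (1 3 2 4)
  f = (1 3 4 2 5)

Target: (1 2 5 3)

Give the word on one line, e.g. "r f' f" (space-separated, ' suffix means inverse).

f r

  after f: (1 3 4 2 5)
  after r: (1 2 5 3)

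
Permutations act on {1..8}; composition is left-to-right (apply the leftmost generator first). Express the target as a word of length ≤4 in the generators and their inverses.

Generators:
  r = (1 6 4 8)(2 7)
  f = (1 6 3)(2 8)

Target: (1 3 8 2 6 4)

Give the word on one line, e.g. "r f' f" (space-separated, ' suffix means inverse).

f' r' r'

  after f': (1 3 6)(2 8)
  after r': (1 3)(2 4 6 8 7)
  after r': (1 3 8 2 6 4)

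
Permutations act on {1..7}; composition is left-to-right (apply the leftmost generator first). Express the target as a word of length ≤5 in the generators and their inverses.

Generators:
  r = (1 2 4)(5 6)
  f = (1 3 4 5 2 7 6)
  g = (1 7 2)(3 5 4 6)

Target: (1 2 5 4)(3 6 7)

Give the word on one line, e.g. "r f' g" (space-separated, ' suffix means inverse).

  after g': (1 2 7)(3 6 4 5)
  after g': (1 7 2)(3 4)(5 6)
  after r: (1 7 4 3)
  after f': (1 2 5 4)(3 6 7)

g' g' r f'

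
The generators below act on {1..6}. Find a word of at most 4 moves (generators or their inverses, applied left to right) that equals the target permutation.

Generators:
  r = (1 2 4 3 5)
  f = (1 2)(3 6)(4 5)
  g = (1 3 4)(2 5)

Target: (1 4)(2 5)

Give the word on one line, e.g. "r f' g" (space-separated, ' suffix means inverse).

  after g: (1 3 4)(2 5)
  after r: (1 5 4 2)
  after g: (1 2 3 4 5)
  after r: (1 4)(2 5)

g r g r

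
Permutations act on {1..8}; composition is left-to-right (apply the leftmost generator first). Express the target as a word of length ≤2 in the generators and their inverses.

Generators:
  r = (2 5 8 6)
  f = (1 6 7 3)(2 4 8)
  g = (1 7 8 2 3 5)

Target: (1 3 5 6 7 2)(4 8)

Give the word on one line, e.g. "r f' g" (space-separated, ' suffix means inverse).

  after g: (1 7 8 2 3 5)
  after f: (1 3 5 6 7 2)(4 8)

g f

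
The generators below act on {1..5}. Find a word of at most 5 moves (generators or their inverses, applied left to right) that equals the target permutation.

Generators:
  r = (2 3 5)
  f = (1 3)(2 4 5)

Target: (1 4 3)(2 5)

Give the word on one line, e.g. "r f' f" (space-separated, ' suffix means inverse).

  after f: (1 3)(2 4 5)
  after r': (1 2 4 3)
  after f': (1 5 4)
  after f': (1 4 3)(2 5)

f r' f' f'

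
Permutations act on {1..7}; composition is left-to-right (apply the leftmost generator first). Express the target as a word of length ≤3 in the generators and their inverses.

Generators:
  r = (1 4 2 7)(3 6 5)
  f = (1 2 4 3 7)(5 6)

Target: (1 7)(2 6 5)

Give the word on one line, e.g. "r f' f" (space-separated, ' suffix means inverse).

  after r: (1 4 2 7)(3 6 5)
  after f': (1 2 3 5 4)
  after r: (1 7)(2 6 5)

r f' r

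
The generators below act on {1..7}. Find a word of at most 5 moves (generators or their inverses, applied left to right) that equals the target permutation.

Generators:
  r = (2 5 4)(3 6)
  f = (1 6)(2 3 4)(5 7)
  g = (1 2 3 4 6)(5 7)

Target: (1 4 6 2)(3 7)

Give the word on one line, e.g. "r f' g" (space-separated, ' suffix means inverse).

f r' g

  after f: (1 6)(2 3 4)(5 7)
  after r': (1 3 5 7 2 6)
  after g: (1 4 6 2)(3 7)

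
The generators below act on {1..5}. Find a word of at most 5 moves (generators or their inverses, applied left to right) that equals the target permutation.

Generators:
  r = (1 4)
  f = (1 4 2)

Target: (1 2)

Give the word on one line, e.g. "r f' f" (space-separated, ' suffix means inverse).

r f r' r'

  after r: (1 4)
  after f: (1 2)
  after r': (1 2 4)
  after r': (1 2)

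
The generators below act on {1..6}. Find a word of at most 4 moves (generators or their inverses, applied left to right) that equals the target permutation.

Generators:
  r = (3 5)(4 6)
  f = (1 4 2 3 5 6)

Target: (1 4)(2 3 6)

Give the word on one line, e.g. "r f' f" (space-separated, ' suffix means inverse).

  after r: (3 5)(4 6)
  after f: (1 4)(2 3 6)

r f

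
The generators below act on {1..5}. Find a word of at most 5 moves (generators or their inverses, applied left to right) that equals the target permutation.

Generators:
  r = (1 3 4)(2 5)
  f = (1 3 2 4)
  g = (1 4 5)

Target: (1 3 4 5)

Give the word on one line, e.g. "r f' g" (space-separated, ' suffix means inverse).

  after r': (1 4 3)(2 5)
  after f: (2 5 4)
  after r: (1 3 4 5)

r' f r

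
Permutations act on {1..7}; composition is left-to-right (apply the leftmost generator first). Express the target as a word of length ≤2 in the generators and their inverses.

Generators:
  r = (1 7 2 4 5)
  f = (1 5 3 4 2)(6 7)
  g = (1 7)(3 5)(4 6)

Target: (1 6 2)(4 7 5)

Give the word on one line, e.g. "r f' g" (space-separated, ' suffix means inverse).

  after g: (1 7)(3 5)(4 6)
  after f: (1 6 2)(4 7 5)

g f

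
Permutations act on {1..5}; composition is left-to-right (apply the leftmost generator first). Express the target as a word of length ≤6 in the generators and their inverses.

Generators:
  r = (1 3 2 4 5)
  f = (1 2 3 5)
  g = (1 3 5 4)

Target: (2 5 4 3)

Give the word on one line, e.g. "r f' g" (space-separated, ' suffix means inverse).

  after g': (1 4 5 3)
  after f': (1 4 3 5 2)
  after r: (1 5 4 2 3)
  after f: (2 5 4 3)

g' f' r f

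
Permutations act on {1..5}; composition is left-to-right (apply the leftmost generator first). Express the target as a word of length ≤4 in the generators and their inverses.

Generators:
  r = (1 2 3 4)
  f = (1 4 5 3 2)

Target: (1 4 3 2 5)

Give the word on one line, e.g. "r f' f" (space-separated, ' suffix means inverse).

  after r: (1 2 3 4)
  after f': (1 3)(2 5 4)
  after r: (1 4 3 2 5)

r f' r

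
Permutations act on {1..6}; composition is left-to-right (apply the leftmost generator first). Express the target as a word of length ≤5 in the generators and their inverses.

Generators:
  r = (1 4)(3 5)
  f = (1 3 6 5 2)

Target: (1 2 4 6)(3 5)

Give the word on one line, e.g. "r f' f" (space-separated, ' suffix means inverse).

  after r': (1 4)(3 5)
  after f: (1 4 3 2)(5 6)
  after r': (2 4 5 6 3)
  after f': (1 2 4 6)(3 5)

r' f r' f'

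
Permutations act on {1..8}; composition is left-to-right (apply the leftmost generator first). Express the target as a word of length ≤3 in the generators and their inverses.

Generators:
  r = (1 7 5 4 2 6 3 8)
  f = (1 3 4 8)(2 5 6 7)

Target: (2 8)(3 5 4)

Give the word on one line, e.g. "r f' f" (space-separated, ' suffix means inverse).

f r f

  after f: (1 3 4 8)(2 5 6 7)
  after r: (1 8 7 6 5 3 2 4)
  after f: (2 8)(3 5 4)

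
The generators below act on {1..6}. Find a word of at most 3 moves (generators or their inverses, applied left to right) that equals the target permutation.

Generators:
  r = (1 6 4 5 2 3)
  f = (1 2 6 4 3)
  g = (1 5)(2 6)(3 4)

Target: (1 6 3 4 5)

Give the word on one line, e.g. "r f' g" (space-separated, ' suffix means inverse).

r' f r

  after r': (1 3 2 5 4 6)
  after f: (2 5 3 6)
  after r: (1 6 3 4 5)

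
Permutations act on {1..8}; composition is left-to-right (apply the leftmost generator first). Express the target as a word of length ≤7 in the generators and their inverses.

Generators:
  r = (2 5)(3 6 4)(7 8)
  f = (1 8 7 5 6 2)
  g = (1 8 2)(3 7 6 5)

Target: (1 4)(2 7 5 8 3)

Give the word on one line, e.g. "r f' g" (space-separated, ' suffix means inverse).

f' r g' r g

  after f': (1 2 6 5 7 8)
  after r: (1 5 8)(2 4 3 6)
  after g': (1 6 8 2 4 5)(3 7)
  after r: (1 4 2 3 8 5)(6 7)
  after g: (1 4)(2 7 5 8 3)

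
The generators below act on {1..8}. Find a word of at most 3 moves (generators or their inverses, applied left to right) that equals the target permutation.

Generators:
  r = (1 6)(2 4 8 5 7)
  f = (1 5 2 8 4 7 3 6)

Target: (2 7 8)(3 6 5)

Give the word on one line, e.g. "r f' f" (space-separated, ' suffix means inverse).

  after r: (1 6)(2 4 8 5 7)
  after f: (2 7 8)(3 6 5)

r f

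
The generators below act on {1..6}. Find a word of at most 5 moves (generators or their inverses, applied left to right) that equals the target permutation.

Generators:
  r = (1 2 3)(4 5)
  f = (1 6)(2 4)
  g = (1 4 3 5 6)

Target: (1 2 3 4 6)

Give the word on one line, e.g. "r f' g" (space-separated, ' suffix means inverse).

  after r': (1 3 2)(4 5)
  after g: (1 5 3 2 4 6)
  after r: (1 4 6 2 5)
  after f: (1 2 5 6 4)
  after g': (1 2 3 4 6)

r' g r f g'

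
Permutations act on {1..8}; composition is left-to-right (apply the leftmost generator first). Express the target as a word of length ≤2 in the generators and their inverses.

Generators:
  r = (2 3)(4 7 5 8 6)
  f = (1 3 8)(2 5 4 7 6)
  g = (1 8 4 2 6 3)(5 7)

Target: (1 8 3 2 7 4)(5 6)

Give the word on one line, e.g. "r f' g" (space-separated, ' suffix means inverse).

  after g': (1 3 6 2 4 8)(5 7)
  after f: (1 8 3 2 7 4)(5 6)

g' f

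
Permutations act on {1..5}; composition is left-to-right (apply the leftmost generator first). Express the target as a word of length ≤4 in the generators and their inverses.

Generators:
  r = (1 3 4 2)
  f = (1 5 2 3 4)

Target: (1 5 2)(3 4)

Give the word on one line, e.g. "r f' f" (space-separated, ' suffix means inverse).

  after f': (1 4 3 2 5)
  after r: (1 2 5 3)
  after f': (1 5 2)(3 4)

f' r f'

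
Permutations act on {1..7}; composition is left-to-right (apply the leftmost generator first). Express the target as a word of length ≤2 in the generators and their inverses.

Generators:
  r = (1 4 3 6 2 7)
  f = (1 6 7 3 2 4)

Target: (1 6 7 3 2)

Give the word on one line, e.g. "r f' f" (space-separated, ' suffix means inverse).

  after r': (1 7 2 6 3 4)
  after f': (1 6 7 3 2)

r' f'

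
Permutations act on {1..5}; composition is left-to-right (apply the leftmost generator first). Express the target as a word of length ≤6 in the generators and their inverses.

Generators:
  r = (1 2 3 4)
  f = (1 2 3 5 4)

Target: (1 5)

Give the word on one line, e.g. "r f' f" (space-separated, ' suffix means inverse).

r' f' r' r'

  after r': (1 4 3 2)
  after f': (1 5 3)(2 4)
  after r': (1 5 2 3 4)
  after r': (1 5)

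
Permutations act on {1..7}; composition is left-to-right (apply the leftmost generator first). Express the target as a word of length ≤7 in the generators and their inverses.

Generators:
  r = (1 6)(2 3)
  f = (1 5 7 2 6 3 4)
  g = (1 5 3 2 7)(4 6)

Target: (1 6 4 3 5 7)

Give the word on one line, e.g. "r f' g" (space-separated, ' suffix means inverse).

f r f g r

  after f: (1 5 7 2 6 3 4)
  after r: (1 5 7 3 4 6 2)
  after f: (1 7 4 3)(2 5)
  after g: (2 3 5 7 6 4)
  after r: (1 6 4 3 5 7)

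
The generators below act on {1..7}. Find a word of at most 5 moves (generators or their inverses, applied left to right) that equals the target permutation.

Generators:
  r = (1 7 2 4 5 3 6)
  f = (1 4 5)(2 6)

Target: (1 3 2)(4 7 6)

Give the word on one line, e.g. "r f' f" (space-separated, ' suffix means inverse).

  after f': (1 5 4)(2 6)
  after r: (1 3 6 4 7 2)
  after f': (1 3 2 5 4 7 6)
  after f': (1 3 6 5)(2 4 7)
  after f': (1 3 2)(4 7 6)

f' r f' f' f'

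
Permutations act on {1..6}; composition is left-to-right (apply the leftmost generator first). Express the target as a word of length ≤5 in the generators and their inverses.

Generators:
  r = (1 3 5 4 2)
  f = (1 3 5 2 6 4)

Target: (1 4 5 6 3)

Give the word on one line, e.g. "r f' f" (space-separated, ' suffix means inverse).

  after f: (1 3 5 2 6 4)
  after f: (1 5 6)(2 4 3)
  after r: (1 4 5 6 3)

f f r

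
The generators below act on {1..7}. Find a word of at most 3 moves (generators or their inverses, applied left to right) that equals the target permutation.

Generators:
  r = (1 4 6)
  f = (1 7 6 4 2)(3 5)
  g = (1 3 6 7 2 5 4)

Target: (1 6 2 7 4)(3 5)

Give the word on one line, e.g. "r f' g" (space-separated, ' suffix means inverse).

  after f': (1 2 4 6 7)(3 5)
  after f': (1 4 7 2 6)
  after f': (1 6 2 7 4)(3 5)

f' f' f'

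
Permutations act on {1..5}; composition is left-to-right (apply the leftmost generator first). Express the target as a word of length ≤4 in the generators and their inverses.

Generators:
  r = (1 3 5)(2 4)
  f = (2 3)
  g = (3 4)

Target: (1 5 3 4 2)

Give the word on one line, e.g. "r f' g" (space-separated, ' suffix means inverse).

f r' g' g'

  after f: (2 3)
  after r': (1 5 3 4 2)
  after g': (1 5 4 2)
  after g': (1 5 3 4 2)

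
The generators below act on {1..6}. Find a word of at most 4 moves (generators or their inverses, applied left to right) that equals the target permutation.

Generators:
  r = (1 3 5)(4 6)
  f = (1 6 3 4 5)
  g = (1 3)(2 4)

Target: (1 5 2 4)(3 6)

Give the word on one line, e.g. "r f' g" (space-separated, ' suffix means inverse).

  after f': (1 5 4 3 6)
  after g': (1 5 2 4)(3 6)

f' g'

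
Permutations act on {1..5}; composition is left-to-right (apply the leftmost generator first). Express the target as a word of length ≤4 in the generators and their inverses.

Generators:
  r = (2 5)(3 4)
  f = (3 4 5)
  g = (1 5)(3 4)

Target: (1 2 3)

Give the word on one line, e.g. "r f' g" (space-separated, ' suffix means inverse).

  after g: (1 5)(3 4)
  after r: (1 2 5)
  after f': (1 2 4 3 5)
  after g': (1 2 3)

g r f' g'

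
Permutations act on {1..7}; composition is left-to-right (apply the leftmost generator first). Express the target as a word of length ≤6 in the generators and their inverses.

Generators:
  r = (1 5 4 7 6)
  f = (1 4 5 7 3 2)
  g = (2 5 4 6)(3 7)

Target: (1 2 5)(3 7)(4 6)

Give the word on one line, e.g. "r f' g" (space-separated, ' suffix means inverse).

  after f: (1 4 5 7 3 2)
  after r: (1 7 3 2 5 6)
  after g: (1 3 5 2 4 6)
  after f: (1 2 5)(3 7)(4 6)

f r g f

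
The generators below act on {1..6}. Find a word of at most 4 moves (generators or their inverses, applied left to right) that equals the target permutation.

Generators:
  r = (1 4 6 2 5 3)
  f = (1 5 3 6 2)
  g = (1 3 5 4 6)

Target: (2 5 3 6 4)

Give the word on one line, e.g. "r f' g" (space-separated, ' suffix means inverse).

r r g

  after r: (1 4 6 2 5 3)
  after r: (1 6 5)(2 3 4)
  after g: (2 5 3 6 4)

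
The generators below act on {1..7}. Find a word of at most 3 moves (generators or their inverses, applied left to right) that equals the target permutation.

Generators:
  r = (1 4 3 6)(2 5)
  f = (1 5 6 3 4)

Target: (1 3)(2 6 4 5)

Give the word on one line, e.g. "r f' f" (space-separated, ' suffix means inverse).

  after r': (1 6 3 4)(2 5)
  after f: (1 3)(2 6 4 5)

r' f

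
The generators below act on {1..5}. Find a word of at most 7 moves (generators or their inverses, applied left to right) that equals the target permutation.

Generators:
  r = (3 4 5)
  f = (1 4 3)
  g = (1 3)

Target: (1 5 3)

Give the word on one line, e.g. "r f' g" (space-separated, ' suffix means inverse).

  after r': (3 5 4)
  after f: (1 4)(3 5)
  after g': (1 4 3 5)
  after r: (1 5)
  after g': (1 5 3)

r' f g' r g'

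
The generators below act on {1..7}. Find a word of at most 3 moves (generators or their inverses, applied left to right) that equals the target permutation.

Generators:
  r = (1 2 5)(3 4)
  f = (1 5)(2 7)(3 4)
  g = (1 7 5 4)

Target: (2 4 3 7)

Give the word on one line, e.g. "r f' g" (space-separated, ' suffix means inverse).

f g' g'

  after f: (1 5)(2 7)(3 4)
  after g': (1 7 2)(3 5 4)
  after g': (2 4 3 7)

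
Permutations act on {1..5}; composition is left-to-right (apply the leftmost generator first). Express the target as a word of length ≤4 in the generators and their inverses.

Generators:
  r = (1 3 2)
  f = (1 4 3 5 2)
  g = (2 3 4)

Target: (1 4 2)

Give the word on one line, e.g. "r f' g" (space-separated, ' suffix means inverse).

r' r' g

  after r': (1 2 3)
  after r': (1 3 2)
  after g: (1 4 2)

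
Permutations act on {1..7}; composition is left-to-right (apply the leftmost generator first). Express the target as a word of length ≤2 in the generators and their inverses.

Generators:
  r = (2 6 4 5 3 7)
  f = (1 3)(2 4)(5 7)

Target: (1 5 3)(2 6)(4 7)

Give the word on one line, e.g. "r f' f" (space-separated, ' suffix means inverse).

f' r'

  after f': (1 3)(2 4)(5 7)
  after r': (1 5 3)(2 6)(4 7)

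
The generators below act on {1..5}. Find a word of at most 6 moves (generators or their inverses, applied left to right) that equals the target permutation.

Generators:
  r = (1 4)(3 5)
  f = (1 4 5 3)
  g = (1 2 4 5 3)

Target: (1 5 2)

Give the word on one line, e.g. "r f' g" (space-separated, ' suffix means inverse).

  after g: (1 2 4 5 3)
  after f: (1 2 5)(3 4)
  after g: (1 4)(2 3 5)
  after f: (1 5 2)

g f g f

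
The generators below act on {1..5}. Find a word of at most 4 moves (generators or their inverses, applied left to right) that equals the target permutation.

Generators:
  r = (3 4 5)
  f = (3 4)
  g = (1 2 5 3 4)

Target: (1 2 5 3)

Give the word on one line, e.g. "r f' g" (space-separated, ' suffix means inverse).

  after f': (3 4)
  after g: (1 2 5 3)

f' g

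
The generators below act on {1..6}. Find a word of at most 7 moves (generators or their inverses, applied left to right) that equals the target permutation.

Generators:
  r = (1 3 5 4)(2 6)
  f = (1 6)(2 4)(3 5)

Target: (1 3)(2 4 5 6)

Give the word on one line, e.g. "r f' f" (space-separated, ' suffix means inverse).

  after r': (1 4 5 3)(2 6)
  after f': (1 2)(3 6 4)
  after r: (1 6)(2 3)(4 5)
  after f': (2 5)(3 4)
  after r: (1 3)(2 4 5 6)

r' f' r f' r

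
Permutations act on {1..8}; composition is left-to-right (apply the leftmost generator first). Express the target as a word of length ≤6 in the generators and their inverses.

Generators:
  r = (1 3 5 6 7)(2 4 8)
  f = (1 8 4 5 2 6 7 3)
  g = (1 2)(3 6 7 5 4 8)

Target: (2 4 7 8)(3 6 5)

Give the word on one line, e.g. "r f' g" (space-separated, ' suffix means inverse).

f r f g' f

  after f: (1 8 4 5 2 6 7 3)
  after r: (1 2 7 5 4 6)
  after f: (1 6 8 4 7 2 3)
  after g': (1 3 2 8 5 7)(4 6)
  after f: (2 4 7 8)(3 6 5)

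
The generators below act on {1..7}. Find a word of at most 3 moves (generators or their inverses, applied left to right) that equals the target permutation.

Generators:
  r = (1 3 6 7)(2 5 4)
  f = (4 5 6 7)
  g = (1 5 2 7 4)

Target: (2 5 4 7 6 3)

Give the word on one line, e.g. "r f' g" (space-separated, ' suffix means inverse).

r' g g

  after r': (1 7 6 3)(2 4 5)
  after g: (1 4 2)(3 5 7 6)
  after g: (2 5 4 7 6 3)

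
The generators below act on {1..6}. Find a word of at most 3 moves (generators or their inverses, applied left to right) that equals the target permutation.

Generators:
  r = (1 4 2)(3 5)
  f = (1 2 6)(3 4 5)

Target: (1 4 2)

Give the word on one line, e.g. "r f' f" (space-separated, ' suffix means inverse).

r' r'

  after r': (1 2 4)(3 5)
  after r': (1 4 2)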